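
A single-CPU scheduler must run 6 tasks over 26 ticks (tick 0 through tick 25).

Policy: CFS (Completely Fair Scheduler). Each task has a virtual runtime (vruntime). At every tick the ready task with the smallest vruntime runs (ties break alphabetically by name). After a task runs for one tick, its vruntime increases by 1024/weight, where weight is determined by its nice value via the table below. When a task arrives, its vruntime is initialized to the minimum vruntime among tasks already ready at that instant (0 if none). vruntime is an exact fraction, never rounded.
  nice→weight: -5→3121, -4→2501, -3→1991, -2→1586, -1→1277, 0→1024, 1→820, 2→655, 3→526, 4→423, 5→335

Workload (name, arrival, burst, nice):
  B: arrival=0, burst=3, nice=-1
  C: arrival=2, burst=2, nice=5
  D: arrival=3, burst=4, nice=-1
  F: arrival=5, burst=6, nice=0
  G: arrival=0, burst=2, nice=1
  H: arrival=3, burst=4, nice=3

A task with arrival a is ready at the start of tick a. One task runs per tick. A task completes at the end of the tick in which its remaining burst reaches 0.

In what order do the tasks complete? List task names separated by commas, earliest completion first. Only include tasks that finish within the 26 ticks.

t=0: vr[B=0 G=0] → run B
t=1: vr[B=1024/1277 G=0] → run G
t=2: vr[B=1024/1277 C=1024/1277 G=256/205] → run B
t=3: vr[B=2048/1277 C=1024/1277 D=1024/1277 G=256/205 H=1024/1277] → run C
t=4: vr[B=2048/1277 C=1650688/427795 D=1024/1277 G=256/205 H=1024/1277] → run D
t=5: vr[B=2048/1277 C=1650688/427795 D=2048/1277 F=1024/1277 G=256/205 H=1024/1277] → run F
t=6: vr[B=2048/1277 C=1650688/427795 D=2048/1277 F=2301/1277 G=256/205 H=1024/1277] → run H
t=7: vr[B=2048/1277 C=1650688/427795 D=2048/1277 F=2301/1277 G=256/205 H=923136/335851] → run G
t=8: vr[B=2048/1277 C=1650688/427795 D=2048/1277 F=2301/1277 H=923136/335851] → run B
t=9: vr[C=1650688/427795 D=2048/1277 F=2301/1277 H=923136/335851] → run D
t=10: vr[C=1650688/427795 D=3072/1277 F=2301/1277 H=923136/335851] → run F
t=11: vr[C=1650688/427795 D=3072/1277 F=3578/1277 H=923136/335851] → run D
t=12: vr[C=1650688/427795 D=4096/1277 F=3578/1277 H=923136/335851] → run H
t=13: vr[C=1650688/427795 D=4096/1277 F=3578/1277 H=1576960/335851] → run F
t=14: vr[C=1650688/427795 D=4096/1277 F=4855/1277 H=1576960/335851] → run D
t=15: vr[C=1650688/427795 F=4855/1277 H=1576960/335851] → run F
t=16: vr[C=1650688/427795 F=6132/1277 H=1576960/335851] → run C
t=17: vr[F=6132/1277 H=1576960/335851] → run H
t=18: vr[F=6132/1277 H=2230784/335851] → run F
t=19: vr[F=7409/1277 H=2230784/335851] → run F
t=20: vr[H=2230784/335851] → run H
t=21: (idle)
t=22: (idle)
t=23: (idle)
t=24: (idle)
t=25: (idle)

completion order = G, B, D, C, F, H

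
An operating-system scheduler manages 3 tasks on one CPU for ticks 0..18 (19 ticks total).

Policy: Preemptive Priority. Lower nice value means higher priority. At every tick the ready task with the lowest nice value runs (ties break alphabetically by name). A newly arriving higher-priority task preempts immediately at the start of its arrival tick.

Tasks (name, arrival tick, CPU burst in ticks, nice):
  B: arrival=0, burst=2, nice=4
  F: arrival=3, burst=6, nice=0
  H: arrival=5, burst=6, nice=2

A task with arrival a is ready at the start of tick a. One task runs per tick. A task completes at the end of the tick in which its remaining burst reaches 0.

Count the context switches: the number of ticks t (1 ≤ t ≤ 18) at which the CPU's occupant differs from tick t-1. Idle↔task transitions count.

context switches = 4

t=0: ready={B} → run B
t=1: ready={B} → run B
t=2: (idle)
t=3: ready={F} → run F
t=4: ready={F} → run F
t=5: ready={F,H} → run F
t=6: ready={F,H} → run F
t=7: ready={F,H} → run F
t=8: ready={F,H} → run F
t=9: ready={H} → run H
t=10: ready={H} → run H
t=11: ready={H} → run H
t=12: ready={H} → run H
t=13: ready={H} → run H
t=14: ready={H} → run H
t=15: (idle)
t=16: (idle)
t=17: (idle)
t=18: (idle)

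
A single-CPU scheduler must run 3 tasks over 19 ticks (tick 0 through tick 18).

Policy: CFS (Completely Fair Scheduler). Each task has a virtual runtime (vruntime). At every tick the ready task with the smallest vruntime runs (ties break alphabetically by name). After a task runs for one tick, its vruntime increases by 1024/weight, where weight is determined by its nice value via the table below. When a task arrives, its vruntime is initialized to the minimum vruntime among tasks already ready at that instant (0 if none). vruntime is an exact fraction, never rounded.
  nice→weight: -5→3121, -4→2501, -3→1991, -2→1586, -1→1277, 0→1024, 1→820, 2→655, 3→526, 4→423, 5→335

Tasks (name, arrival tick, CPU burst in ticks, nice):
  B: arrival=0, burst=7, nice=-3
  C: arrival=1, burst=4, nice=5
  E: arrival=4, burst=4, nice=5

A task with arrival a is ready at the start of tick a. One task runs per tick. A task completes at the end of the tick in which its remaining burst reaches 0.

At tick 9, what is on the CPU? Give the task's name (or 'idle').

running at tick 9 = C

t=0: vr[B=0] → run B
t=1: vr[B=1024/1991 C=1024/1991] → run B
t=2: vr[B=2048/1991 C=1024/1991] → run C
t=3: vr[B=2048/1991 C=2381824/666985] → run B
t=4: vr[B=3072/1991 C=2381824/666985 E=3072/1991] → run B
t=5: vr[B=4096/1991 C=2381824/666985 E=3072/1991] → run E
t=6: vr[B=4096/1991 C=2381824/666985 E=3067904/666985] → run B
t=7: vr[B=5120/1991 C=2381824/666985 E=3067904/666985] → run B
t=8: vr[B=6144/1991 C=2381824/666985 E=3067904/666985] → run B
t=9: vr[C=2381824/666985 E=3067904/666985] → run C
t=10: vr[C=4420608/666985 E=3067904/666985] → run E
t=11: vr[C=4420608/666985 E=5106688/666985] → run C
t=12: vr[C=6459392/666985 E=5106688/666985] → run E
t=13: vr[C=6459392/666985 E=7145472/666985] → run C
t=14: vr[E=7145472/666985] → run E
t=15: (idle)
t=16: (idle)
t=17: (idle)
t=18: (idle)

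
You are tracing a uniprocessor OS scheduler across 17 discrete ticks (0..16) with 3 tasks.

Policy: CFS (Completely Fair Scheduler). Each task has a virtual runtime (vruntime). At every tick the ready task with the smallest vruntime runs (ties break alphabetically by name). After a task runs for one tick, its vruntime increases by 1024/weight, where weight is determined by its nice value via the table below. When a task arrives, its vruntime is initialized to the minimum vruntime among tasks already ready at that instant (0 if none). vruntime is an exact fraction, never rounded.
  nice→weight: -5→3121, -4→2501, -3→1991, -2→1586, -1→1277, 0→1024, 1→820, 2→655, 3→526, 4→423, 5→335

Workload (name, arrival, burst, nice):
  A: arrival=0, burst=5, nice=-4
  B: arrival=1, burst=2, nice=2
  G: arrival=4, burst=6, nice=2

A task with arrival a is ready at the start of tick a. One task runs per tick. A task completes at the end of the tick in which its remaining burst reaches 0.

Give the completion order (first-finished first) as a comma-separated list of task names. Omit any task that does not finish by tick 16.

t=0: vr[A=0] → run A
t=1: vr[A=1024/2501 B=1024/2501] → run A
t=2: vr[A=2048/2501 B=1024/2501] → run B
t=3: vr[A=2048/2501 B=3231744/1638155] → run A
t=4: vr[A=3072/2501 B=3231744/1638155 G=3072/2501] → run A
t=5: vr[A=4096/2501 B=3231744/1638155 G=3072/2501] → run G
t=6: vr[A=4096/2501 B=3231744/1638155 G=4573184/1638155] → run A
t=7: vr[B=3231744/1638155 G=4573184/1638155] → run B
t=8: vr[G=4573184/1638155] → run G
t=9: vr[G=7134208/1638155] → run G
t=10: vr[G=9695232/1638155] → run G
t=11: vr[G=12256256/1638155] → run G
t=12: vr[G=2963456/327631] → run G
t=13: (idle)
t=14: (idle)
t=15: (idle)
t=16: (idle)

completion order = A, B, G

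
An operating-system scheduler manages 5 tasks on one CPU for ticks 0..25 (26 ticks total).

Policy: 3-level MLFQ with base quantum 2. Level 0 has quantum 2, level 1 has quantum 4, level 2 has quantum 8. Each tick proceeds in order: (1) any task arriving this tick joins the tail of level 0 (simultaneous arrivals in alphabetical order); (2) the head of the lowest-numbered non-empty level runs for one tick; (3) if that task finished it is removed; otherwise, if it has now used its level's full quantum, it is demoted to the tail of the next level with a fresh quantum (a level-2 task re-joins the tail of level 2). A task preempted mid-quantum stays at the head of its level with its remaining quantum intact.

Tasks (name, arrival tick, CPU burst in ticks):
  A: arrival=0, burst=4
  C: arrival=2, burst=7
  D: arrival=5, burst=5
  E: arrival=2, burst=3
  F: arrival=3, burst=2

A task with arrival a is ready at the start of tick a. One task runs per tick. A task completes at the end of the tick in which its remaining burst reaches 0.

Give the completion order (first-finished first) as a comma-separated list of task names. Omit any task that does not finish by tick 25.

t=0: L0/L1/L2 = A/-/- → run A
t=1: L0/L1/L2 = A/-/- → run A
t=2: L0/L1/L2 = CE/A/- → run C
t=3: L0/L1/L2 = CEF/A/- → run C
t=4: L0/L1/L2 = EF/AC/- → run E
t=5: L0/L1/L2 = EFD/AC/- → run E
t=6: L0/L1/L2 = FD/ACE/- → run F
t=7: L0/L1/L2 = FD/ACE/- → run F
t=8: L0/L1/L2 = D/ACE/- → run D
t=9: L0/L1/L2 = D/ACE/- → run D
t=10: L0/L1/L2 = -/ACED/- → run A
t=11: L0/L1/L2 = -/ACED/- → run A
t=12: L0/L1/L2 = -/CED/- → run C
t=13: L0/L1/L2 = -/CED/- → run C
t=14: L0/L1/L2 = -/CED/- → run C
t=15: L0/L1/L2 = -/CED/- → run C
t=16: L0/L1/L2 = -/ED/C → run E
t=17: L0/L1/L2 = -/D/C → run D
t=18: L0/L1/L2 = -/D/C → run D
t=19: L0/L1/L2 = -/D/C → run D
t=20: L0/L1/L2 = -/-/C → run C
t=21: (idle)
t=22: (idle)
t=23: (idle)
t=24: (idle)
t=25: (idle)

completion order = F, A, E, D, C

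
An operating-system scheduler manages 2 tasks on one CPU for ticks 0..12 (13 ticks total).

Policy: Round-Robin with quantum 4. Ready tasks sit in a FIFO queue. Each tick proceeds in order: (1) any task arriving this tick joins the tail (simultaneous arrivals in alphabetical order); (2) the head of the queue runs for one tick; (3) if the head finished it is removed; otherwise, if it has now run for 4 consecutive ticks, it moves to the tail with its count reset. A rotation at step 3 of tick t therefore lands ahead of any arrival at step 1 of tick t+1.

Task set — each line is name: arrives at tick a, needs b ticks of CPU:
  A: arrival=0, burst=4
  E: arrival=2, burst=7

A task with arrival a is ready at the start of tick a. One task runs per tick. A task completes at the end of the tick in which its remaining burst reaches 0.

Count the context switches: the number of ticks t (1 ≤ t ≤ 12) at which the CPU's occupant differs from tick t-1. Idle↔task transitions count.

context switches = 2

t=0: queue=[A] q_used=0 → run A
t=1: queue=[A] q_used=1 → run A
t=2: queue=[A,E] q_used=2 → run A
t=3: queue=[A,E] q_used=3 → run A
t=4: queue=[E] q_used=0 → run E
t=5: queue=[E] q_used=1 → run E
t=6: queue=[E] q_used=2 → run E
t=7: queue=[E] q_used=3 → run E
t=8: queue=[E] q_used=0 → run E
t=9: queue=[E] q_used=1 → run E
t=10: queue=[E] q_used=2 → run E
t=11: (idle)
t=12: (idle)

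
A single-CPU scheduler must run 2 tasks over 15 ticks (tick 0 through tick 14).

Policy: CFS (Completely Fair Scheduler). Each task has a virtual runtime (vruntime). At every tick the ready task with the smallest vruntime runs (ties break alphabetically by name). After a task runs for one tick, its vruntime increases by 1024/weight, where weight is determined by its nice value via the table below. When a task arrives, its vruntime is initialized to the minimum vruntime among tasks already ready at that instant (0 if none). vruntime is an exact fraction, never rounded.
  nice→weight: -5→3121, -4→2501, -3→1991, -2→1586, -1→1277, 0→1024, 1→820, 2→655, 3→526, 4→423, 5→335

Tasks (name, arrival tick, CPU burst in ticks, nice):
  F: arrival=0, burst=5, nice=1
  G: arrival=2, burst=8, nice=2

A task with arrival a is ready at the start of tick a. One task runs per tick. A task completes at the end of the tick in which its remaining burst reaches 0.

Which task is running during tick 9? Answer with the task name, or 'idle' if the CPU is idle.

running at tick 9 = G

t=0: vr[F=0] → run F
t=1: vr[F=256/205] → run F
t=2: vr[F=512/205 G=512/205] → run F
t=3: vr[F=768/205 G=512/205] → run G
t=4: vr[F=768/205 G=109056/26855] → run F
t=5: vr[F=1024/205 G=109056/26855] → run G
t=6: vr[F=1024/205 G=30208/5371] → run F
t=7: vr[G=30208/5371] → run G
t=8: vr[G=193024/26855] → run G
t=9: vr[G=235008/26855] → run G
t=10: vr[G=276992/26855] → run G
t=11: vr[G=318976/26855] → run G
t=12: vr[G=72192/5371] → run G
t=13: (idle)
t=14: (idle)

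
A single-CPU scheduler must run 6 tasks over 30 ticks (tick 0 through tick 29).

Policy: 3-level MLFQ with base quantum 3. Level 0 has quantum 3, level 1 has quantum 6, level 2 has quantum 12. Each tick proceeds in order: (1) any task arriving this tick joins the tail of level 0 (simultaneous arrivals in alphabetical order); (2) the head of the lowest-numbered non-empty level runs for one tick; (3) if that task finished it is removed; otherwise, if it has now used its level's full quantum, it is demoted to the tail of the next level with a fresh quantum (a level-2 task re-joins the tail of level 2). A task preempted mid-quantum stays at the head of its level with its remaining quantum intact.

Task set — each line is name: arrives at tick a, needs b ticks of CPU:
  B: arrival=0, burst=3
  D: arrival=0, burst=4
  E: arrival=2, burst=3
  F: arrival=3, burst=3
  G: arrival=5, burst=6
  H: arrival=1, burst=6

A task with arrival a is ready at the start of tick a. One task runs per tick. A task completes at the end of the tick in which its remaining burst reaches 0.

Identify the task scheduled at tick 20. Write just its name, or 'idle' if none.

running at tick 20 = H

t=0: L0/L1/L2 = BD/-/- → run B
t=1: L0/L1/L2 = BDH/-/- → run B
t=2: L0/L1/L2 = BDHE/-/- → run B
t=3: L0/L1/L2 = DHEF/-/- → run D
t=4: L0/L1/L2 = DHEF/-/- → run D
t=5: L0/L1/L2 = DHEFG/-/- → run D
t=6: L0/L1/L2 = HEFG/D/- → run H
t=7: L0/L1/L2 = HEFG/D/- → run H
t=8: L0/L1/L2 = HEFG/D/- → run H
t=9: L0/L1/L2 = EFG/DH/- → run E
t=10: L0/L1/L2 = EFG/DH/- → run E
t=11: L0/L1/L2 = EFG/DH/- → run E
t=12: L0/L1/L2 = FG/DH/- → run F
t=13: L0/L1/L2 = FG/DH/- → run F
t=14: L0/L1/L2 = FG/DH/- → run F
t=15: L0/L1/L2 = G/DH/- → run G
t=16: L0/L1/L2 = G/DH/- → run G
t=17: L0/L1/L2 = G/DH/- → run G
t=18: L0/L1/L2 = -/DHG/- → run D
t=19: L0/L1/L2 = -/HG/- → run H
t=20: L0/L1/L2 = -/HG/- → run H
t=21: L0/L1/L2 = -/HG/- → run H
t=22: L0/L1/L2 = -/G/- → run G
t=23: L0/L1/L2 = -/G/- → run G
t=24: L0/L1/L2 = -/G/- → run G
t=25: (idle)
t=26: (idle)
t=27: (idle)
t=28: (idle)
t=29: (idle)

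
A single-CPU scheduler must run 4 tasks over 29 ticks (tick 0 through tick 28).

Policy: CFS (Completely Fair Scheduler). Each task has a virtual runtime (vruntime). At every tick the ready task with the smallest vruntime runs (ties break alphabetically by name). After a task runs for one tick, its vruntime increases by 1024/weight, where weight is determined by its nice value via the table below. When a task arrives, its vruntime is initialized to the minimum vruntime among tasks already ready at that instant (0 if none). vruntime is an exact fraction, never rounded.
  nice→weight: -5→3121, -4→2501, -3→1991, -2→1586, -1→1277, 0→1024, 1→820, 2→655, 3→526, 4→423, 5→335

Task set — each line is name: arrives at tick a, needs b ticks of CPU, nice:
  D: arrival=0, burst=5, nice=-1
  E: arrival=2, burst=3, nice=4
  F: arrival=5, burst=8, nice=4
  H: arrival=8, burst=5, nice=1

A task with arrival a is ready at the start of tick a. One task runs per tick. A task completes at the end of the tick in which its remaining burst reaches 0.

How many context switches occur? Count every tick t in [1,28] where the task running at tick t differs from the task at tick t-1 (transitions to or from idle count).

context switches = 14

t=0: vr[D=0] → run D
t=1: vr[D=1024/1277] → run D
t=2: vr[D=2048/1277 E=2048/1277] → run D
t=3: vr[D=3072/1277 E=2048/1277] → run E
t=4: vr[D=3072/1277 E=2173952/540171] → run D
t=5: vr[D=4096/1277 E=2173952/540171 F=4096/1277] → run D
t=6: vr[E=2173952/540171 F=4096/1277] → run F
t=7: vr[E=2173952/540171 F=3040256/540171] → run E
t=8: vr[E=3481600/540171 F=3040256/540171 H=3040256/540171] → run F
t=9: vr[E=3481600/540171 F=4347904/540171 H=3040256/540171] → run H
t=10: vr[E=3481600/540171 F=4347904/540171 H=761536256/110735055] → run E
t=11: vr[F=4347904/540171 H=761536256/110735055] → run H
t=12: vr[F=4347904/540171 H=899820032/110735055] → run F
t=13: vr[F=1885184/180057 H=899820032/110735055] → run H
t=14: vr[F=1885184/180057 H=1038103808/110735055] → run H
t=15: vr[F=1885184/180057 H=1176387584/110735055] → run F
t=16: vr[F=6963200/540171 H=1176387584/110735055] → run H
t=17: vr[F=6963200/540171] → run F
t=18: vr[F=8270848/540171] → run F
t=19: vr[F=3192832/180057] → run F
t=20: vr[F=10886144/540171] → run F
t=21: (idle)
t=22: (idle)
t=23: (idle)
t=24: (idle)
t=25: (idle)
t=26: (idle)
t=27: (idle)
t=28: (idle)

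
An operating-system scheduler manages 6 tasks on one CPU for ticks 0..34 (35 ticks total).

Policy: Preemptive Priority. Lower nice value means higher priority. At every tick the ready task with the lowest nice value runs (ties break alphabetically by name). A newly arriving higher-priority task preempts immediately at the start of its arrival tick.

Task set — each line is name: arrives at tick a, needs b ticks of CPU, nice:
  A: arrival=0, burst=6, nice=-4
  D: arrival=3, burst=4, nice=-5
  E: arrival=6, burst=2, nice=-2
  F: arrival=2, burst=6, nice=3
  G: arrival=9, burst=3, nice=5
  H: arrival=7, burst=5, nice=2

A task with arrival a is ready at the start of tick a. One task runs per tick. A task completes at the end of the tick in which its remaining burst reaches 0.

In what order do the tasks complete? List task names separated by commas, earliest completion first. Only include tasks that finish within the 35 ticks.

completion order = D, A, E, H, F, G

t=0: ready={A} → run A
t=1: ready={A} → run A
t=2: ready={A,F} → run A
t=3: ready={A,D,F} → run D
t=4: ready={A,D,F} → run D
t=5: ready={A,D,F} → run D
t=6: ready={A,D,E,F} → run D
t=7: ready={A,E,F,H} → run A
t=8: ready={A,E,F,H} → run A
t=9: ready={A,E,F,G,H} → run A
t=10: ready={E,F,G,H} → run E
t=11: ready={E,F,G,H} → run E
t=12: ready={F,G,H} → run H
t=13: ready={F,G,H} → run H
t=14: ready={F,G,H} → run H
t=15: ready={F,G,H} → run H
t=16: ready={F,G,H} → run H
t=17: ready={F,G} → run F
t=18: ready={F,G} → run F
t=19: ready={F,G} → run F
t=20: ready={F,G} → run F
t=21: ready={F,G} → run F
t=22: ready={F,G} → run F
t=23: ready={G} → run G
t=24: ready={G} → run G
t=25: ready={G} → run G
t=26: (idle)
t=27: (idle)
t=28: (idle)
t=29: (idle)
t=30: (idle)
t=31: (idle)
t=32: (idle)
t=33: (idle)
t=34: (idle)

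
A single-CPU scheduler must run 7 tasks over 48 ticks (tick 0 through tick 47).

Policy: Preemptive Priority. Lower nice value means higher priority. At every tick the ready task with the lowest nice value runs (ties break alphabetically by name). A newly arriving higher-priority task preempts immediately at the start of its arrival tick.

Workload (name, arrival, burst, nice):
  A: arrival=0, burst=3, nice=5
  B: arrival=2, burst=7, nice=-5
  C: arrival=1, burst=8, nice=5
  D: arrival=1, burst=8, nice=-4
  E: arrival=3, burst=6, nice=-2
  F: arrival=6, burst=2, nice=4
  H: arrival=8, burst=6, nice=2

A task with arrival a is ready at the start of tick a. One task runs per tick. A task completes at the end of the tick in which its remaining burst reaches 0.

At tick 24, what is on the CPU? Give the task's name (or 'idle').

running at tick 24 = H

t=0: ready={A} → run A
t=1: ready={A,C,D} → run D
t=2: ready={A,B,C,D} → run B
t=3: ready={A,B,C,D,E} → run B
t=4: ready={A,B,C,D,E} → run B
t=5: ready={A,B,C,D,E} → run B
t=6: ready={A,B,C,D,E,F} → run B
t=7: ready={A,B,C,D,E,F} → run B
t=8: ready={A,B,C,D,E,F,H} → run B
t=9: ready={A,C,D,E,F,H} → run D
t=10: ready={A,C,D,E,F,H} → run D
t=11: ready={A,C,D,E,F,H} → run D
t=12: ready={A,C,D,E,F,H} → run D
t=13: ready={A,C,D,E,F,H} → run D
t=14: ready={A,C,D,E,F,H} → run D
t=15: ready={A,C,D,E,F,H} → run D
t=16: ready={A,C,E,F,H} → run E
t=17: ready={A,C,E,F,H} → run E
t=18: ready={A,C,E,F,H} → run E
t=19: ready={A,C,E,F,H} → run E
t=20: ready={A,C,E,F,H} → run E
t=21: ready={A,C,E,F,H} → run E
t=22: ready={A,C,F,H} → run H
t=23: ready={A,C,F,H} → run H
t=24: ready={A,C,F,H} → run H
t=25: ready={A,C,F,H} → run H
t=26: ready={A,C,F,H} → run H
t=27: ready={A,C,F,H} → run H
t=28: ready={A,C,F} → run F
t=29: ready={A,C,F} → run F
t=30: ready={A,C} → run A
t=31: ready={A,C} → run A
t=32: ready={C} → run C
t=33: ready={C} → run C
t=34: ready={C} → run C
t=35: ready={C} → run C
t=36: ready={C} → run C
t=37: ready={C} → run C
t=38: ready={C} → run C
t=39: ready={C} → run C
t=40: (idle)
t=41: (idle)
t=42: (idle)
t=43: (idle)
t=44: (idle)
t=45: (idle)
t=46: (idle)
t=47: (idle)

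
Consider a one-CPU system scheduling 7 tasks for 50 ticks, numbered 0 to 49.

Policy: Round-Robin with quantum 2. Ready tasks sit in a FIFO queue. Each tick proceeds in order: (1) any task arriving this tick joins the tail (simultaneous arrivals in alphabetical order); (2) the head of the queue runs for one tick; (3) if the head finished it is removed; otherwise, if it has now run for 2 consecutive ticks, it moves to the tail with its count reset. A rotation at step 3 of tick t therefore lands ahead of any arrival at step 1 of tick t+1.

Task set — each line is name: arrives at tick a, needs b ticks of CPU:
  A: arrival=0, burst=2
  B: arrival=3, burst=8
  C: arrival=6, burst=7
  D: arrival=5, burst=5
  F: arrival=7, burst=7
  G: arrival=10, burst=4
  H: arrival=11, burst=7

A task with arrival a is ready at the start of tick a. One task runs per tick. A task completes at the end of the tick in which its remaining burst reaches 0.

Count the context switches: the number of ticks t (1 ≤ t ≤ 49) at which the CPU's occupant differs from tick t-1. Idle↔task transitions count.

t=0: queue=[A] q_used=0 → run A
t=1: queue=[A] q_used=1 → run A
t=2: (idle)
t=3: queue=[B] q_used=0 → run B
t=4: queue=[B] q_used=1 → run B
t=5: queue=[B,D] q_used=0 → run B
t=6: queue=[B,D,C] q_used=1 → run B
t=7: queue=[D,C,B,F] q_used=0 → run D
t=8: queue=[D,C,B,F] q_used=1 → run D
t=9: queue=[C,B,F,D] q_used=0 → run C
t=10: queue=[C,B,F,D,G] q_used=1 → run C
t=11: queue=[B,F,D,G,C,H] q_used=0 → run B
t=12: queue=[B,F,D,G,C,H] q_used=1 → run B
t=13: queue=[F,D,G,C,H,B] q_used=0 → run F
t=14: queue=[F,D,G,C,H,B] q_used=1 → run F
t=15: queue=[D,G,C,H,B,F] q_used=0 → run D
t=16: queue=[D,G,C,H,B,F] q_used=1 → run D
t=17: queue=[G,C,H,B,F,D] q_used=0 → run G
t=18: queue=[G,C,H,B,F,D] q_used=1 → run G
t=19: queue=[C,H,B,F,D,G] q_used=0 → run C
t=20: queue=[C,H,B,F,D,G] q_used=1 → run C
t=21: queue=[H,B,F,D,G,C] q_used=0 → run H
t=22: queue=[H,B,F,D,G,C] q_used=1 → run H
t=23: queue=[B,F,D,G,C,H] q_used=0 → run B
t=24: queue=[B,F,D,G,C,H] q_used=1 → run B
t=25: queue=[F,D,G,C,H] q_used=0 → run F
t=26: queue=[F,D,G,C,H] q_used=1 → run F
t=27: queue=[D,G,C,H,F] q_used=0 → run D
t=28: queue=[G,C,H,F] q_used=0 → run G
t=29: queue=[G,C,H,F] q_used=1 → run G
t=30: queue=[C,H,F] q_used=0 → run C
t=31: queue=[C,H,F] q_used=1 → run C
t=32: queue=[H,F,C] q_used=0 → run H
t=33: queue=[H,F,C] q_used=1 → run H
t=34: queue=[F,C,H] q_used=0 → run F
t=35: queue=[F,C,H] q_used=1 → run F
t=36: queue=[C,H,F] q_used=0 → run C
t=37: queue=[H,F] q_used=0 → run H
t=38: queue=[H,F] q_used=1 → run H
t=39: queue=[F,H] q_used=0 → run F
t=40: queue=[H] q_used=0 → run H
t=41: (idle)
t=42: (idle)
t=43: (idle)
t=44: (idle)
t=45: (idle)
t=46: (idle)
t=47: (idle)
t=48: (idle)
t=49: (idle)

context switches = 22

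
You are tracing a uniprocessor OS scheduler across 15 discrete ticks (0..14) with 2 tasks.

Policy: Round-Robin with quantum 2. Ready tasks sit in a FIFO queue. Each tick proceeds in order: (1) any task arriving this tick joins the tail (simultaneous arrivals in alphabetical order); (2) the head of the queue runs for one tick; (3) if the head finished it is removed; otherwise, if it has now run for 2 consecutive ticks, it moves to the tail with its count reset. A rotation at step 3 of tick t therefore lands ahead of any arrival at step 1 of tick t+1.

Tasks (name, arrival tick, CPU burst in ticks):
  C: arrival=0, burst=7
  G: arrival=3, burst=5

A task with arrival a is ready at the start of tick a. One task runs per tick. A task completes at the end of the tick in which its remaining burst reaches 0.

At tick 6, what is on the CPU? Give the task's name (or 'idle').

t=0: queue=[C] q_used=0 → run C
t=1: queue=[C] q_used=1 → run C
t=2: queue=[C] q_used=0 → run C
t=3: queue=[C,G] q_used=1 → run C
t=4: queue=[G,C] q_used=0 → run G
t=5: queue=[G,C] q_used=1 → run G
t=6: queue=[C,G] q_used=0 → run C
t=7: queue=[C,G] q_used=1 → run C
t=8: queue=[G,C] q_used=0 → run G
t=9: queue=[G,C] q_used=1 → run G
t=10: queue=[C,G] q_used=0 → run C
t=11: queue=[G] q_used=0 → run G
t=12: (idle)
t=13: (idle)
t=14: (idle)

running at tick 6 = C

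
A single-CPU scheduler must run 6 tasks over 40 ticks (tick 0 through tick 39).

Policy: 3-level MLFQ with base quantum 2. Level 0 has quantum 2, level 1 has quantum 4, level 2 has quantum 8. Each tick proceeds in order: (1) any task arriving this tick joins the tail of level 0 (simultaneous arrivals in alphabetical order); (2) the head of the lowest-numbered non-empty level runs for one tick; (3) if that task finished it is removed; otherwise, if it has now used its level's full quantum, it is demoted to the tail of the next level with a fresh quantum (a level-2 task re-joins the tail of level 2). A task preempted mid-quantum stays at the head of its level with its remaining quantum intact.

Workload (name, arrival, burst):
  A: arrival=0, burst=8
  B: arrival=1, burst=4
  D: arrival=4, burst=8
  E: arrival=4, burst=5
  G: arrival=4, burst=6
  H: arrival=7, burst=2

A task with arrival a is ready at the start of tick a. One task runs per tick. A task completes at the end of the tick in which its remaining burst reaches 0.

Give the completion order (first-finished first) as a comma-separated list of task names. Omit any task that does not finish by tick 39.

t=0: L0/L1/L2 = A/-/- → run A
t=1: L0/L1/L2 = AB/-/- → run A
t=2: L0/L1/L2 = B/A/- → run B
t=3: L0/L1/L2 = B/A/- → run B
t=4: L0/L1/L2 = DEG/AB/- → run D
t=5: L0/L1/L2 = DEG/AB/- → run D
t=6: L0/L1/L2 = EG/ABD/- → run E
t=7: L0/L1/L2 = EGH/ABD/- → run E
t=8: L0/L1/L2 = GH/ABDE/- → run G
t=9: L0/L1/L2 = GH/ABDE/- → run G
t=10: L0/L1/L2 = H/ABDEG/- → run H
t=11: L0/L1/L2 = H/ABDEG/- → run H
t=12: L0/L1/L2 = -/ABDEG/- → run A
t=13: L0/L1/L2 = -/ABDEG/- → run A
t=14: L0/L1/L2 = -/ABDEG/- → run A
t=15: L0/L1/L2 = -/ABDEG/- → run A
t=16: L0/L1/L2 = -/BDEG/A → run B
t=17: L0/L1/L2 = -/BDEG/A → run B
t=18: L0/L1/L2 = -/DEG/A → run D
t=19: L0/L1/L2 = -/DEG/A → run D
t=20: L0/L1/L2 = -/DEG/A → run D
t=21: L0/L1/L2 = -/DEG/A → run D
t=22: L0/L1/L2 = -/EG/AD → run E
t=23: L0/L1/L2 = -/EG/AD → run E
t=24: L0/L1/L2 = -/EG/AD → run E
t=25: L0/L1/L2 = -/G/AD → run G
t=26: L0/L1/L2 = -/G/AD → run G
t=27: L0/L1/L2 = -/G/AD → run G
t=28: L0/L1/L2 = -/G/AD → run G
t=29: L0/L1/L2 = -/-/AD → run A
t=30: L0/L1/L2 = -/-/AD → run A
t=31: L0/L1/L2 = -/-/D → run D
t=32: L0/L1/L2 = -/-/D → run D
t=33: (idle)
t=34: (idle)
t=35: (idle)
t=36: (idle)
t=37: (idle)
t=38: (idle)
t=39: (idle)

completion order = H, B, E, G, A, D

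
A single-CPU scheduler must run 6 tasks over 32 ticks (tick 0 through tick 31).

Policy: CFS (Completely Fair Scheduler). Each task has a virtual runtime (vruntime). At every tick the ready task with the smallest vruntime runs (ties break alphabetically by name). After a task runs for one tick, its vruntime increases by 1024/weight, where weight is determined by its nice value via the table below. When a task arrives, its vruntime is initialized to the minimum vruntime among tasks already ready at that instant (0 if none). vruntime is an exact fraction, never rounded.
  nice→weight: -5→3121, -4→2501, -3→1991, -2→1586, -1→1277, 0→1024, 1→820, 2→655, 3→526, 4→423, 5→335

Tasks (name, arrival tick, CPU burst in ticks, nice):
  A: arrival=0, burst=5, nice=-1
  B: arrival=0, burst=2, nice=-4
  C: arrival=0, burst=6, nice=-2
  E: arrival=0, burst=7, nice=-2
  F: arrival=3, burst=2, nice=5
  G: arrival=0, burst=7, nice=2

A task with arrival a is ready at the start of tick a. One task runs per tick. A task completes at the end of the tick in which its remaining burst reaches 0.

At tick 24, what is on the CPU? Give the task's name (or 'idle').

running at tick 24 = E

t=0: vr[A=0 B=0 C=0 E=0 G=0] → run A
t=1: vr[A=1024/1277 B=0 C=0 E=0 G=0] → run B
t=2: vr[A=1024/1277 B=1024/2501 C=0 E=0 G=0] → run C
t=3: vr[A=1024/1277 B=1024/2501 C=512/793 E=0 F=0 G=0] → run E
t=4: vr[A=1024/1277 B=1024/2501 C=512/793 E=512/793 F=0 G=0] → run F
t=5: vr[A=1024/1277 B=1024/2501 C=512/793 E=512/793 F=1024/335 G=0] → run G
t=6: vr[A=1024/1277 B=1024/2501 C=512/793 E=512/793 F=1024/335 G=1024/655] → run B
t=7: vr[A=1024/1277 C=512/793 E=512/793 F=1024/335 G=1024/655] → run C
t=8: vr[A=1024/1277 C=1024/793 E=512/793 F=1024/335 G=1024/655] → run E
t=9: vr[A=1024/1277 C=1024/793 E=1024/793 F=1024/335 G=1024/655] → run A
t=10: vr[A=2048/1277 C=1024/793 E=1024/793 F=1024/335 G=1024/655] → run C
t=11: vr[A=2048/1277 C=1536/793 E=1024/793 F=1024/335 G=1024/655] → run E
t=12: vr[A=2048/1277 C=1536/793 E=1536/793 F=1024/335 G=1024/655] → run G
t=13: vr[A=2048/1277 C=1536/793 E=1536/793 F=1024/335 G=2048/655] → run A
t=14: vr[A=3072/1277 C=1536/793 E=1536/793 F=1024/335 G=2048/655] → run C
t=15: vr[A=3072/1277 C=2048/793 E=1536/793 F=1024/335 G=2048/655] → run E
t=16: vr[A=3072/1277 C=2048/793 E=2048/793 F=1024/335 G=2048/655] → run A
t=17: vr[A=4096/1277 C=2048/793 E=2048/793 F=1024/335 G=2048/655] → run C
t=18: vr[A=4096/1277 C=2560/793 E=2048/793 F=1024/335 G=2048/655] → run E
t=19: vr[A=4096/1277 C=2560/793 E=2560/793 F=1024/335 G=2048/655] → run F
t=20: vr[A=4096/1277 C=2560/793 E=2560/793 G=2048/655] → run G
t=21: vr[A=4096/1277 C=2560/793 E=2560/793 G=3072/655] → run A
t=22: vr[C=2560/793 E=2560/793 G=3072/655] → run C
t=23: vr[E=2560/793 G=3072/655] → run E
t=24: vr[E=3072/793 G=3072/655] → run E
t=25: vr[G=3072/655] → run G
t=26: vr[G=4096/655] → run G
t=27: vr[G=1024/131] → run G
t=28: vr[G=6144/655] → run G
t=29: (idle)
t=30: (idle)
t=31: (idle)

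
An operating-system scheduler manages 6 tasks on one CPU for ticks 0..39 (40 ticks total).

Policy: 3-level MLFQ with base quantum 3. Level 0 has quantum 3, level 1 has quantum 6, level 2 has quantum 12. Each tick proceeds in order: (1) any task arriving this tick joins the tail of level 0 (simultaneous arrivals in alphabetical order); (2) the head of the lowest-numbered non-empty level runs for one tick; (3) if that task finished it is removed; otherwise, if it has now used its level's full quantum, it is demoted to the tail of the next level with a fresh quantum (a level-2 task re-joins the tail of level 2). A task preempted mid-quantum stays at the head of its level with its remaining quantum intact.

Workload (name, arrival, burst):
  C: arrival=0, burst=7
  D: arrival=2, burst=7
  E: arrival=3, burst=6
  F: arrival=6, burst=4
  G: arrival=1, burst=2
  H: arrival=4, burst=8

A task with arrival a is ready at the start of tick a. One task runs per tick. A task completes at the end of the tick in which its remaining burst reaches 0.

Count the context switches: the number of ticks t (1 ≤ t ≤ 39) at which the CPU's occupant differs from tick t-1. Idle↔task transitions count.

t=0: L0/L1/L2 = C/-/- → run C
t=1: L0/L1/L2 = CG/-/- → run C
t=2: L0/L1/L2 = CGD/-/- → run C
t=3: L0/L1/L2 = GDE/C/- → run G
t=4: L0/L1/L2 = GDEH/C/- → run G
t=5: L0/L1/L2 = DEH/C/- → run D
t=6: L0/L1/L2 = DEHF/C/- → run D
t=7: L0/L1/L2 = DEHF/C/- → run D
t=8: L0/L1/L2 = EHF/CD/- → run E
t=9: L0/L1/L2 = EHF/CD/- → run E
t=10: L0/L1/L2 = EHF/CD/- → run E
t=11: L0/L1/L2 = HF/CDE/- → run H
t=12: L0/L1/L2 = HF/CDE/- → run H
t=13: L0/L1/L2 = HF/CDE/- → run H
t=14: L0/L1/L2 = F/CDEH/- → run F
t=15: L0/L1/L2 = F/CDEH/- → run F
t=16: L0/L1/L2 = F/CDEH/- → run F
t=17: L0/L1/L2 = -/CDEHF/- → run C
t=18: L0/L1/L2 = -/CDEHF/- → run C
t=19: L0/L1/L2 = -/CDEHF/- → run C
t=20: L0/L1/L2 = -/CDEHF/- → run C
t=21: L0/L1/L2 = -/DEHF/- → run D
t=22: L0/L1/L2 = -/DEHF/- → run D
t=23: L0/L1/L2 = -/DEHF/- → run D
t=24: L0/L1/L2 = -/DEHF/- → run D
t=25: L0/L1/L2 = -/EHF/- → run E
t=26: L0/L1/L2 = -/EHF/- → run E
t=27: L0/L1/L2 = -/EHF/- → run E
t=28: L0/L1/L2 = -/HF/- → run H
t=29: L0/L1/L2 = -/HF/- → run H
t=30: L0/L1/L2 = -/HF/- → run H
t=31: L0/L1/L2 = -/HF/- → run H
t=32: L0/L1/L2 = -/HF/- → run H
t=33: L0/L1/L2 = -/F/- → run F
t=34: (idle)
t=35: (idle)
t=36: (idle)
t=37: (idle)
t=38: (idle)
t=39: (idle)

context switches = 11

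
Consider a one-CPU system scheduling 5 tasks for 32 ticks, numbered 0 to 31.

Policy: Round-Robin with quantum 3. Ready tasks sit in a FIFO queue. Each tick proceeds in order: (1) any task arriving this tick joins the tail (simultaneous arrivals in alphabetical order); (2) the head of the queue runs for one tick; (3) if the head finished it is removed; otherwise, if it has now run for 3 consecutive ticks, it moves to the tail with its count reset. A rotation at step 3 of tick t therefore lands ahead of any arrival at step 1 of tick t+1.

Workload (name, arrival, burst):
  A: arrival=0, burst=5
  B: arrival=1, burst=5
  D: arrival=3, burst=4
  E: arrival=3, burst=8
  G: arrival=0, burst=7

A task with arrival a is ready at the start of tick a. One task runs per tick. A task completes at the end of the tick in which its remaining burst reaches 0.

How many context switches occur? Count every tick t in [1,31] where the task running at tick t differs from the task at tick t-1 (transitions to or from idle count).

context switches = 12

t=0: queue=[A,G] q_used=0 → run A
t=1: queue=[A,G,B] q_used=1 → run A
t=2: queue=[A,G,B] q_used=2 → run A
t=3: queue=[G,B,A,D,E] q_used=0 → run G
t=4: queue=[G,B,A,D,E] q_used=1 → run G
t=5: queue=[G,B,A,D,E] q_used=2 → run G
t=6: queue=[B,A,D,E,G] q_used=0 → run B
t=7: queue=[B,A,D,E,G] q_used=1 → run B
t=8: queue=[B,A,D,E,G] q_used=2 → run B
t=9: queue=[A,D,E,G,B] q_used=0 → run A
t=10: queue=[A,D,E,G,B] q_used=1 → run A
t=11: queue=[D,E,G,B] q_used=0 → run D
t=12: queue=[D,E,G,B] q_used=1 → run D
t=13: queue=[D,E,G,B] q_used=2 → run D
t=14: queue=[E,G,B,D] q_used=0 → run E
t=15: queue=[E,G,B,D] q_used=1 → run E
t=16: queue=[E,G,B,D] q_used=2 → run E
t=17: queue=[G,B,D,E] q_used=0 → run G
t=18: queue=[G,B,D,E] q_used=1 → run G
t=19: queue=[G,B,D,E] q_used=2 → run G
t=20: queue=[B,D,E,G] q_used=0 → run B
t=21: queue=[B,D,E,G] q_used=1 → run B
t=22: queue=[D,E,G] q_used=0 → run D
t=23: queue=[E,G] q_used=0 → run E
t=24: queue=[E,G] q_used=1 → run E
t=25: queue=[E,G] q_used=2 → run E
t=26: queue=[G,E] q_used=0 → run G
t=27: queue=[E] q_used=0 → run E
t=28: queue=[E] q_used=1 → run E
t=29: (idle)
t=30: (idle)
t=31: (idle)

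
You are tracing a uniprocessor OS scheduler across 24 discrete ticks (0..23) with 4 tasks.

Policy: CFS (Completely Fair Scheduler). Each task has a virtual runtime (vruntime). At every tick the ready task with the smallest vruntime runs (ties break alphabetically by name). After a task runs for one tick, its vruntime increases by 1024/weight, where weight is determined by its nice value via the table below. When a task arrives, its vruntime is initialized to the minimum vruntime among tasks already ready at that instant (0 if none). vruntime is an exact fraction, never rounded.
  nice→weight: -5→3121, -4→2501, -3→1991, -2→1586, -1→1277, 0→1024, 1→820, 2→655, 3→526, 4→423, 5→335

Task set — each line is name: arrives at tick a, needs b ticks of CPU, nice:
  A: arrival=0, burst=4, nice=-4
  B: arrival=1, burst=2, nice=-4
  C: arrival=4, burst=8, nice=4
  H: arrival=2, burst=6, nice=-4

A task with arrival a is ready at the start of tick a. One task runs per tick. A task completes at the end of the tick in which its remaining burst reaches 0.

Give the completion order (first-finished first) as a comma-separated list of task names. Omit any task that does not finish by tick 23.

t=0: vr[A=0] → run A
t=1: vr[A=1024/2501 B=1024/2501] → run A
t=2: vr[A=2048/2501 B=1024/2501 H=1024/2501] → run B
t=3: vr[A=2048/2501 B=2048/2501 H=1024/2501] → run H
t=4: vr[A=2048/2501 B=2048/2501 C=2048/2501 H=2048/2501] → run A
t=5: vr[A=3072/2501 B=2048/2501 C=2048/2501 H=2048/2501] → run B
t=6: vr[A=3072/2501 C=2048/2501 H=2048/2501] → run C
t=7: vr[A=3072/2501 C=3427328/1057923 H=2048/2501] → run H
t=8: vr[A=3072/2501 C=3427328/1057923 H=3072/2501] → run A
t=9: vr[C=3427328/1057923 H=3072/2501] → run H
t=10: vr[C=3427328/1057923 H=4096/2501] → run H
t=11: vr[C=3427328/1057923 H=5120/2501] → run H
t=12: vr[C=3427328/1057923 H=6144/2501] → run H
t=13: vr[C=3427328/1057923] → run C
t=14: vr[C=5988352/1057923] → run C
t=15: vr[C=2849792/352641] → run C
t=16: vr[C=11110400/1057923] → run C
t=17: vr[C=13671424/1057923] → run C
t=18: vr[C=5410816/352641] → run C
t=19: vr[C=18793472/1057923] → run C
t=20: (idle)
t=21: (idle)
t=22: (idle)
t=23: (idle)

completion order = B, A, H, C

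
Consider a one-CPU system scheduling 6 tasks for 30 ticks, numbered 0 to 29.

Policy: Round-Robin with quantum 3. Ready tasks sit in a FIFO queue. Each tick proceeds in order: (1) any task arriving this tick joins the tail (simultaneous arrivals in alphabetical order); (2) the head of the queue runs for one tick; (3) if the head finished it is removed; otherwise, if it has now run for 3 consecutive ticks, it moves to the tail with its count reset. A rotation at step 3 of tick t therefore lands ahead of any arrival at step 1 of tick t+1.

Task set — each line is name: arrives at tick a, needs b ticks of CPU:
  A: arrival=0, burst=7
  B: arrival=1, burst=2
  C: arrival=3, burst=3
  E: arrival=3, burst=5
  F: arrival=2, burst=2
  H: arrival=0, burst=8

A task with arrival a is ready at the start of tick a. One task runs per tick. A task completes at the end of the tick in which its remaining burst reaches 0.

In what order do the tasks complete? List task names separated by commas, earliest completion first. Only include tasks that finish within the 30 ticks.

t=0: queue=[A,H] q_used=0 → run A
t=1: queue=[A,H,B] q_used=1 → run A
t=2: queue=[A,H,B,F] q_used=2 → run A
t=3: queue=[H,B,F,A,C,E] q_used=0 → run H
t=4: queue=[H,B,F,A,C,E] q_used=1 → run H
t=5: queue=[H,B,F,A,C,E] q_used=2 → run H
t=6: queue=[B,F,A,C,E,H] q_used=0 → run B
t=7: queue=[B,F,A,C,E,H] q_used=1 → run B
t=8: queue=[F,A,C,E,H] q_used=0 → run F
t=9: queue=[F,A,C,E,H] q_used=1 → run F
t=10: queue=[A,C,E,H] q_used=0 → run A
t=11: queue=[A,C,E,H] q_used=1 → run A
t=12: queue=[A,C,E,H] q_used=2 → run A
t=13: queue=[C,E,H,A] q_used=0 → run C
t=14: queue=[C,E,H,A] q_used=1 → run C
t=15: queue=[C,E,H,A] q_used=2 → run C
t=16: queue=[E,H,A] q_used=0 → run E
t=17: queue=[E,H,A] q_used=1 → run E
t=18: queue=[E,H,A] q_used=2 → run E
t=19: queue=[H,A,E] q_used=0 → run H
t=20: queue=[H,A,E] q_used=1 → run H
t=21: queue=[H,A,E] q_used=2 → run H
t=22: queue=[A,E,H] q_used=0 → run A
t=23: queue=[E,H] q_used=0 → run E
t=24: queue=[E,H] q_used=1 → run E
t=25: queue=[H] q_used=0 → run H
t=26: queue=[H] q_used=1 → run H
t=27: (idle)
t=28: (idle)
t=29: (idle)

completion order = B, F, C, A, E, H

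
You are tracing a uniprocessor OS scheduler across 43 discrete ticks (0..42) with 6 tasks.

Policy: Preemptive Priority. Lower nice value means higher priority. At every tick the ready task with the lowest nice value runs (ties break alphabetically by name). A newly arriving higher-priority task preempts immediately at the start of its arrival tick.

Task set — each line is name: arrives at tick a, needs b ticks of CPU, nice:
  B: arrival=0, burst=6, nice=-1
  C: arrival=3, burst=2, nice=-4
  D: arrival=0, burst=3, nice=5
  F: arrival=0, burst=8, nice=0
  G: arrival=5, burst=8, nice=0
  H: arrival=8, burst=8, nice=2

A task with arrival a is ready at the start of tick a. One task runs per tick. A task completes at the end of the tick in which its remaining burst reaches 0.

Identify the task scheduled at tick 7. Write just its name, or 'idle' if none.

t=0: ready={B,D,F} → run B
t=1: ready={B,D,F} → run B
t=2: ready={B,D,F} → run B
t=3: ready={B,C,D,F} → run C
t=4: ready={B,C,D,F} → run C
t=5: ready={B,D,F,G} → run B
t=6: ready={B,D,F,G} → run B
t=7: ready={B,D,F,G} → run B
t=8: ready={D,F,G,H} → run F
t=9: ready={D,F,G,H} → run F
t=10: ready={D,F,G,H} → run F
t=11: ready={D,F,G,H} → run F
t=12: ready={D,F,G,H} → run F
t=13: ready={D,F,G,H} → run F
t=14: ready={D,F,G,H} → run F
t=15: ready={D,F,G,H} → run F
t=16: ready={D,G,H} → run G
t=17: ready={D,G,H} → run G
t=18: ready={D,G,H} → run G
t=19: ready={D,G,H} → run G
t=20: ready={D,G,H} → run G
t=21: ready={D,G,H} → run G
t=22: ready={D,G,H} → run G
t=23: ready={D,G,H} → run G
t=24: ready={D,H} → run H
t=25: ready={D,H} → run H
t=26: ready={D,H} → run H
t=27: ready={D,H} → run H
t=28: ready={D,H} → run H
t=29: ready={D,H} → run H
t=30: ready={D,H} → run H
t=31: ready={D,H} → run H
t=32: ready={D} → run D
t=33: ready={D} → run D
t=34: ready={D} → run D
t=35: (idle)
t=36: (idle)
t=37: (idle)
t=38: (idle)
t=39: (idle)
t=40: (idle)
t=41: (idle)
t=42: (idle)

running at tick 7 = B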